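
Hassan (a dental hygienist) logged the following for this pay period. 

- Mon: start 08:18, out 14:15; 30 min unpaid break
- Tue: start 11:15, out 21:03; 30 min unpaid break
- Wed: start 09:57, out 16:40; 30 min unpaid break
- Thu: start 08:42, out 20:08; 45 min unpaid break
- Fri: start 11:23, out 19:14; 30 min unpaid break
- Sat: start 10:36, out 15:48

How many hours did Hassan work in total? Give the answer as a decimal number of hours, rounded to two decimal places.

44.20 hours

Mon: 08:18–14:15 = 5 h 57 min; less 30 min break → 5 h 27 min
Tue: 11:15–21:03 = 9 h 48 min; less 30 min break → 9 h 18 min
Wed: 09:57–16:40 = 6 h 43 min; less 30 min break → 6 h 13 min
Thu: 08:42–20:08 = 11 h 26 min; less 45 min break → 10 h 41 min
Fri: 11:23–19:14 = 7 h 51 min; less 30 min break → 7 h 21 min
Sat: 10:36–15:48 = 5 h 12 min
Total: 5 h 27 min + 9 h 18 min + 6 h 13 min + 10 h 41 min + 7 h 21 min + 5 h 12 min = 44 h 12 min.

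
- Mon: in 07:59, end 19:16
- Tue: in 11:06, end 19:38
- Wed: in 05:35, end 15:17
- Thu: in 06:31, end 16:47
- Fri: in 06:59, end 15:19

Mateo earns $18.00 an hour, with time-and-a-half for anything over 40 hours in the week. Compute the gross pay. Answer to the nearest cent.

$939.15

Mon: 07:59–19:16 = 11 h 17 min
Tue: 11:06–19:38 = 8 h 32 min
Wed: 05:35–15:17 = 9 h 42 min
Thu: 06:31–16:47 = 10 h 16 min
Fri: 06:59–15:19 = 8 h 20 min
Total worked: 48 h 7 min = 2887 min.
Regular 40 h 0 min = 2400 min at $18.00/h; overtime 8 h 7 min = 487 min at $27.00/h.
Pay = (2400 × $18.00 + 487 × $27.00) ÷ 60 = $939.15.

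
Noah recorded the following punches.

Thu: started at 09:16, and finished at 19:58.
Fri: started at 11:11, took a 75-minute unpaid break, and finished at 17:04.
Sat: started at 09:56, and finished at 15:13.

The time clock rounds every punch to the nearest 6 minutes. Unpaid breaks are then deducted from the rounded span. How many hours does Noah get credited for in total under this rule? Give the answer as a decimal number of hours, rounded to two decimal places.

20.65 hours

Thu: in 09:16→09:18, out 19:58→20:00; 10 h 42 min
Fri: in 11:11→11:12, out 17:04→17:06; 5 h 54 min − 75 min = 4 h 39 min
Sat: in 09:56→09:54, out 15:13→15:12; 5 h 18 min
Total credited: 20 h 39 min.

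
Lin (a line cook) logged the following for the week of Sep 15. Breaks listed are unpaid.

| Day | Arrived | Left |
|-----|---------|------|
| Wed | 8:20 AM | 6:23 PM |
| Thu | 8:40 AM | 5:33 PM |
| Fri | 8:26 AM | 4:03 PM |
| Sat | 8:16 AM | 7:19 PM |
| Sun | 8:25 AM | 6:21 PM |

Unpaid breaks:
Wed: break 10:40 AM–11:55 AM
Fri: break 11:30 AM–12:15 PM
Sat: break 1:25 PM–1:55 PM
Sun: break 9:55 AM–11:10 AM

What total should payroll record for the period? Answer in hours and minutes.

Wed: 8:20 AM–6:23 PM = 10 h 3 min; less 75 min break → 8 h 48 min
Thu: 8:40 AM–5:33 PM = 8 h 53 min
Fri: 8:26 AM–4:03 PM = 7 h 37 min; less 45 min break → 6 h 52 min
Sat: 8:16 AM–7:19 PM = 11 h 3 min; less 30 min break → 10 h 33 min
Sun: 8:25 AM–6:21 PM = 9 h 56 min; less 75 min break → 8 h 41 min
Total: 8 h 48 min + 8 h 53 min + 6 h 52 min + 10 h 33 min + 8 h 41 min = 43 h 47 min.

43 h 47 min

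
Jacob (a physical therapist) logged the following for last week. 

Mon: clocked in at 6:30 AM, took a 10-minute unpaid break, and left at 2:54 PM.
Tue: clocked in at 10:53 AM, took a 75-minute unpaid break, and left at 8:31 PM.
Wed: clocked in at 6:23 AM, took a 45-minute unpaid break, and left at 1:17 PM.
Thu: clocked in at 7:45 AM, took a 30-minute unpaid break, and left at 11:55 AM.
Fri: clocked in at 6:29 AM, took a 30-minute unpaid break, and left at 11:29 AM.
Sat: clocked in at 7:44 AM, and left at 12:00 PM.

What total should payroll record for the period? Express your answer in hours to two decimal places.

Mon: 6:30 AM–2:54 PM = 8 h 24 min; less 10 min break → 8 h 14 min
Tue: 10:53 AM–8:31 PM = 9 h 38 min; less 75 min break → 8 h 23 min
Wed: 6:23 AM–1:17 PM = 6 h 54 min; less 45 min break → 6 h 9 min
Thu: 7:45 AM–11:55 AM = 4 h 10 min; less 30 min break → 3 h 40 min
Fri: 6:29 AM–11:29 AM = 5 h 0 min; less 30 min break → 4 h 30 min
Sat: 7:44 AM–12:00 PM = 4 h 16 min
Total: 8 h 14 min + 8 h 23 min + 6 h 9 min + 3 h 40 min + 4 h 30 min + 4 h 16 min = 35 h 12 min.

35.20 hours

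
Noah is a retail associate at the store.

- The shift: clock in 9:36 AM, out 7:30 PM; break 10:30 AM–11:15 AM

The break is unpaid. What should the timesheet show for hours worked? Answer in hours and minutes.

The shift: 9:36 AM–7:30 PM = 9 h 54 min; less 45 min break → 9 h 9 min

9 h 9 min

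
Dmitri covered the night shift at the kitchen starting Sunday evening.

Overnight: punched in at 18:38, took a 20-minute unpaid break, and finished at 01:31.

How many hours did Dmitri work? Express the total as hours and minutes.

Overnight: 18:38 → midnight = 5 h 22 min; midnight → 01:31 = 1 h 31 min; span 6 h 53 min; less 20 min break → 6 h 33 min

6 h 33 min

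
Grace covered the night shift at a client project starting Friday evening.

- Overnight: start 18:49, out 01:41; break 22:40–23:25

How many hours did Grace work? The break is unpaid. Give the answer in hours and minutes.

6 h 7 min

Overnight: 18:49 → midnight = 5 h 11 min; midnight → 01:41 = 1 h 41 min; span 6 h 52 min; less 45 min break → 6 h 7 min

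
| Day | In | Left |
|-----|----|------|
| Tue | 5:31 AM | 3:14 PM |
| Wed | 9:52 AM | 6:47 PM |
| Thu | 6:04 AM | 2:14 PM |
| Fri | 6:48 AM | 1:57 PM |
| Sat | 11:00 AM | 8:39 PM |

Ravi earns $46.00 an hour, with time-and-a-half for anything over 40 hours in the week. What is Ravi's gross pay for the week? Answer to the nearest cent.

$2088.40

Tue: 5:31 AM–3:14 PM = 9 h 43 min
Wed: 9:52 AM–6:47 PM = 8 h 55 min
Thu: 6:04 AM–2:14 PM = 8 h 10 min
Fri: 6:48 AM–1:57 PM = 7 h 9 min
Sat: 11:00 AM–8:39 PM = 9 h 39 min
Total worked: 43 h 36 min = 2616 min.
Regular 40 h 0 min = 2400 min at $46.00/h; overtime 3 h 36 min = 216 min at $69.00/h.
Pay = (2400 × $46.00 + 216 × $69.00) ÷ 60 = $2088.40.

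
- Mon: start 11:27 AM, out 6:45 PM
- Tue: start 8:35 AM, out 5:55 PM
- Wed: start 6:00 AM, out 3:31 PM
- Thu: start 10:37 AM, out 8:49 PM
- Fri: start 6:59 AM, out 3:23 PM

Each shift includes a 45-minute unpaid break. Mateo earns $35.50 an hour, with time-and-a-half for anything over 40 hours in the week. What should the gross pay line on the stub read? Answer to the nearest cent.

Mon: 11:27 AM–6:45 PM = 7 h 18 min; less 45 min break → 6 h 33 min
Tue: 8:35 AM–5:55 PM = 9 h 20 min; less 45 min break → 8 h 35 min
Wed: 6:00 AM–3:31 PM = 9 h 31 min; less 45 min break → 8 h 46 min
Thu: 10:37 AM–8:49 PM = 10 h 12 min; less 45 min break → 9 h 27 min
Fri: 6:59 AM–3:23 PM = 8 h 24 min; less 45 min break → 7 h 39 min
Total worked: 41 h 0 min = 2460 min.
Regular 40 h 0 min = 2400 min at $35.50/h; overtime 1 h 0 min = 60 min at $53.25/h.
Pay = (2400 × $35.50 + 60 × $53.25) ÷ 60 = $1473.25.

$1473.25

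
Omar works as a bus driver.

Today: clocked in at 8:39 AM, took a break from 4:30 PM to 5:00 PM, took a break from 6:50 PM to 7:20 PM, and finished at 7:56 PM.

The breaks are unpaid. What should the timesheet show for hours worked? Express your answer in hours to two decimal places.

Today: 8:39 AM–7:56 PM = 11 h 17 min; less 60 min break → 10 h 17 min

10.28 hours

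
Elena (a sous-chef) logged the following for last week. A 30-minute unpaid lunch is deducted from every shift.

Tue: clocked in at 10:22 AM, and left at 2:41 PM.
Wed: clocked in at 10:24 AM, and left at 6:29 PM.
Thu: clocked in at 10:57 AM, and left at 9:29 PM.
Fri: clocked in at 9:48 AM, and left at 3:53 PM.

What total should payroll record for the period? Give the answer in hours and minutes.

Tue: 10:22 AM–2:41 PM = 4 h 19 min; less 30 min break → 3 h 49 min
Wed: 10:24 AM–6:29 PM = 8 h 5 min; less 30 min break → 7 h 35 min
Thu: 10:57 AM–9:29 PM = 10 h 32 min; less 30 min break → 10 h 2 min
Fri: 9:48 AM–3:53 PM = 6 h 5 min; less 30 min break → 5 h 35 min
Total: 3 h 49 min + 7 h 35 min + 10 h 2 min + 5 h 35 min = 27 h 1 min.

27 h 1 min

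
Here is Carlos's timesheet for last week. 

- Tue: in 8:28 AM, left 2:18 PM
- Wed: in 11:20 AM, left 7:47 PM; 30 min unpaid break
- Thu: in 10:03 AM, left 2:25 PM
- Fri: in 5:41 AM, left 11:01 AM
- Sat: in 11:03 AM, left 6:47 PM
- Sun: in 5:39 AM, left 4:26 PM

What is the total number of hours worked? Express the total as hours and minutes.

42 h 0 min

Tue: 8:28 AM–2:18 PM = 5 h 50 min
Wed: 11:20 AM–7:47 PM = 8 h 27 min; less 30 min break → 7 h 57 min
Thu: 10:03 AM–2:25 PM = 4 h 22 min
Fri: 5:41 AM–11:01 AM = 5 h 20 min
Sat: 11:03 AM–6:47 PM = 7 h 44 min
Sun: 5:39 AM–4:26 PM = 10 h 47 min
Total: 5 h 50 min + 7 h 57 min + 4 h 22 min + 5 h 20 min + 7 h 44 min + 10 h 47 min = 42 h 0 min.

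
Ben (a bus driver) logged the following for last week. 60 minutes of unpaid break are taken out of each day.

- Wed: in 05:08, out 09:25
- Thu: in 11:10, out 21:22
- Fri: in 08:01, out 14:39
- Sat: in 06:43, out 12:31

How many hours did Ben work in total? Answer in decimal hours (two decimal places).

22.92 hours

Wed: 05:08–09:25 = 4 h 17 min; less 60 min break → 3 h 17 min
Thu: 11:10–21:22 = 10 h 12 min; less 60 min break → 9 h 12 min
Fri: 08:01–14:39 = 6 h 38 min; less 60 min break → 5 h 38 min
Sat: 06:43–12:31 = 5 h 48 min; less 60 min break → 4 h 48 min
Total: 3 h 17 min + 9 h 12 min + 5 h 38 min + 4 h 48 min = 22 h 55 min.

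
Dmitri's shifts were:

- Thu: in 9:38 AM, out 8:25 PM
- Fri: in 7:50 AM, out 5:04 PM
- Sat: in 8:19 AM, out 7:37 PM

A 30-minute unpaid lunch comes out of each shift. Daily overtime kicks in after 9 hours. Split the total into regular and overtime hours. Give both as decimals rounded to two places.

Regular 26.73 hours, overtime 3.08 hours

Thu: 9:38 AM–8:25 PM = 10 h 47 min; less 30 min break → 10 h 17 min
Fri: 7:50 AM–5:04 PM = 9 h 14 min; less 30 min break → 8 h 44 min
Sat: 8:19 AM–7:37 PM = 11 h 18 min; less 30 min break → 10 h 48 min
Thu reg 9 h 0 min / OT 1 h 17 min; Fri reg 8 h 44 min / OT 0 h 0 min; Sat reg 9 h 0 min / OT 1 h 48 min.
Totals: regular 26 h 44 min, overtime 3 h 5 min.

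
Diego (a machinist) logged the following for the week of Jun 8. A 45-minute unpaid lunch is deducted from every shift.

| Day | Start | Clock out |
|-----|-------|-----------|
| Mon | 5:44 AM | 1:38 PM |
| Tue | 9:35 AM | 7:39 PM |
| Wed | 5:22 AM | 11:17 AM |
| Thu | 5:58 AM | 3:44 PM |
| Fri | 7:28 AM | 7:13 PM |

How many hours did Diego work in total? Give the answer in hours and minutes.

41 h 39 min

Mon: 5:44 AM–1:38 PM = 7 h 54 min; less 45 min break → 7 h 9 min
Tue: 9:35 AM–7:39 PM = 10 h 4 min; less 45 min break → 9 h 19 min
Wed: 5:22 AM–11:17 AM = 5 h 55 min; less 45 min break → 5 h 10 min
Thu: 5:58 AM–3:44 PM = 9 h 46 min; less 45 min break → 9 h 1 min
Fri: 7:28 AM–7:13 PM = 11 h 45 min; less 45 min break → 11 h 0 min
Total: 7 h 9 min + 9 h 19 min + 5 h 10 min + 9 h 1 min + 11 h 0 min = 41 h 39 min.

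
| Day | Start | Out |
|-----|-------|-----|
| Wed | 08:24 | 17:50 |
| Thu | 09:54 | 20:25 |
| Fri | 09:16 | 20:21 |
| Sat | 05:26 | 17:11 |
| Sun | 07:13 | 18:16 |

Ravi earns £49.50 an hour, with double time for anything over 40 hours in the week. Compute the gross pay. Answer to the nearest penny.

Wed: 08:24–17:50 = 9 h 26 min
Thu: 09:54–20:25 = 10 h 31 min
Fri: 09:16–20:21 = 11 h 5 min
Sat: 05:26–17:11 = 11 h 45 min
Sun: 07:13–18:16 = 11 h 3 min
Total worked: 53 h 50 min = 3230 min.
Regular 40 h 0 min = 2400 min at £49.50/h; overtime 13 h 50 min = 830 min at £99.00/h.
Pay = (2400 × £49.50 + 830 × £99.00) ÷ 60 = £3349.50.

£3349.50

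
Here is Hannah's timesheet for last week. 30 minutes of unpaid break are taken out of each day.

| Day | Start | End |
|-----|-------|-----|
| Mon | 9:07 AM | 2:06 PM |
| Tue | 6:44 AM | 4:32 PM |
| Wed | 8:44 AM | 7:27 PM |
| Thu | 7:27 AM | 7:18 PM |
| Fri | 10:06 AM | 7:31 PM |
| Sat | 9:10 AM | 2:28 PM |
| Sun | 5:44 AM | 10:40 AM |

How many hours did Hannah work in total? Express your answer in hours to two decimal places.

Mon: 9:07 AM–2:06 PM = 4 h 59 min; less 30 min break → 4 h 29 min
Tue: 6:44 AM–4:32 PM = 9 h 48 min; less 30 min break → 9 h 18 min
Wed: 8:44 AM–7:27 PM = 10 h 43 min; less 30 min break → 10 h 13 min
Thu: 7:27 AM–7:18 PM = 11 h 51 min; less 30 min break → 11 h 21 min
Fri: 10:06 AM–7:31 PM = 9 h 25 min; less 30 min break → 8 h 55 min
Sat: 9:10 AM–2:28 PM = 5 h 18 min; less 30 min break → 4 h 48 min
Sun: 5:44 AM–10:40 AM = 4 h 56 min; less 30 min break → 4 h 26 min
Total: 4 h 29 min + 9 h 18 min + 10 h 13 min + 11 h 21 min + 8 h 55 min + 4 h 48 min + 4 h 26 min = 53 h 30 min.

53.50 hours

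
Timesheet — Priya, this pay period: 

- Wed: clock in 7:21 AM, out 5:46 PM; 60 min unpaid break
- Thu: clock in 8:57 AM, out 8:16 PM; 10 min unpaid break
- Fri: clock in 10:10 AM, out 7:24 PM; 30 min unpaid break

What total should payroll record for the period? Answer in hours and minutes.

29 h 18 min

Wed: 7:21 AM–5:46 PM = 10 h 25 min; less 60 min break → 9 h 25 min
Thu: 8:57 AM–8:16 PM = 11 h 19 min; less 10 min break → 11 h 9 min
Fri: 10:10 AM–7:24 PM = 9 h 14 min; less 30 min break → 8 h 44 min
Total: 9 h 25 min + 11 h 9 min + 8 h 44 min = 29 h 18 min.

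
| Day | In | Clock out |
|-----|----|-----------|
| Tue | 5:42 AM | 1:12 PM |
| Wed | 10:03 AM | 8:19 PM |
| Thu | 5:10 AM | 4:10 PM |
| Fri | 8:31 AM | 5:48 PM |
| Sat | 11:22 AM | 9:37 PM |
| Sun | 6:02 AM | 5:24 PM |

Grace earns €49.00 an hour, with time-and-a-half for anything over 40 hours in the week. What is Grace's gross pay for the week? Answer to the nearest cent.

Tue: 5:42 AM–1:12 PM = 7 h 30 min
Wed: 10:03 AM–8:19 PM = 10 h 16 min
Thu: 5:10 AM–4:10 PM = 11 h 0 min
Fri: 8:31 AM–5:48 PM = 9 h 17 min
Sat: 11:22 AM–9:37 PM = 10 h 15 min
Sun: 6:02 AM–5:24 PM = 11 h 22 min
Total worked: 59 h 40 min = 3580 min.
Regular 40 h 0 min = 2400 min at €49.00/h; overtime 19 h 40 min = 1180 min at €73.50/h.
Pay = (2400 × €49.00 + 1180 × €73.50) ÷ 60 = €3405.50.

€3405.50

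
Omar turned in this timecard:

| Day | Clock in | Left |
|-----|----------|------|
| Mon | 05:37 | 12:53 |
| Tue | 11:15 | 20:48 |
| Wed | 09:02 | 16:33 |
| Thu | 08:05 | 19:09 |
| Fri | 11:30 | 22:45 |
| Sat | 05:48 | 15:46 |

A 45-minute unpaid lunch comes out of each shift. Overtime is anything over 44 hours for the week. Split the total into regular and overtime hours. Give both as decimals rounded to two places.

Mon: 05:37–12:53 = 7 h 16 min; less 45 min break → 6 h 31 min
Tue: 11:15–20:48 = 9 h 33 min; less 45 min break → 8 h 48 min
Wed: 09:02–16:33 = 7 h 31 min; less 45 min break → 6 h 46 min
Thu: 08:05–19:09 = 11 h 4 min; less 45 min break → 10 h 19 min
Fri: 11:30–22:45 = 11 h 15 min; less 45 min break → 10 h 30 min
Sat: 05:48–15:46 = 9 h 58 min; less 45 min break → 9 h 13 min
Total worked: 52 h 7 min = 52.12 h.
Threshold 44 h → overtime 8 h 7 min, regular 44 h 0 min.

Regular 44.00 hours, overtime 8.12 hours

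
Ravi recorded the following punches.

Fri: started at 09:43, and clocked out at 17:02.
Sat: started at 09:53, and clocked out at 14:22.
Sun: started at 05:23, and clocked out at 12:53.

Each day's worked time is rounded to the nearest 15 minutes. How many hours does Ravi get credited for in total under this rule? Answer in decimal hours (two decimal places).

19.25 hours

Fri: 09:43–17:02 = 7 h 19 min → rounds to 7 h 15 min
Sat: 09:53–14:22 = 4 h 29 min → rounds to 4 h 30 min
Sun: 05:23–12:53 = 7 h 30 min → rounds to 7 h 30 min
Total credited: 19 h 15 min.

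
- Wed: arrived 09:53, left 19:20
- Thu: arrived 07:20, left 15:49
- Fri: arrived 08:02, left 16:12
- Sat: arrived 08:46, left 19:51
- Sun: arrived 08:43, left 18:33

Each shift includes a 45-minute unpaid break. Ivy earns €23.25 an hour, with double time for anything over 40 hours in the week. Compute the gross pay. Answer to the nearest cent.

€1081.90

Wed: 09:53–19:20 = 9 h 27 min; less 45 min break → 8 h 42 min
Thu: 07:20–15:49 = 8 h 29 min; less 45 min break → 7 h 44 min
Fri: 08:02–16:12 = 8 h 10 min; less 45 min break → 7 h 25 min
Sat: 08:46–19:51 = 11 h 5 min; less 45 min break → 10 h 20 min
Sun: 08:43–18:33 = 9 h 50 min; less 45 min break → 9 h 5 min
Total worked: 43 h 16 min = 2596 min.
Regular 40 h 0 min = 2400 min at €23.25/h; overtime 3 h 16 min = 196 min at €46.50/h.
Pay = (2400 × €23.25 + 196 × €46.50) ÷ 60 = €1081.90.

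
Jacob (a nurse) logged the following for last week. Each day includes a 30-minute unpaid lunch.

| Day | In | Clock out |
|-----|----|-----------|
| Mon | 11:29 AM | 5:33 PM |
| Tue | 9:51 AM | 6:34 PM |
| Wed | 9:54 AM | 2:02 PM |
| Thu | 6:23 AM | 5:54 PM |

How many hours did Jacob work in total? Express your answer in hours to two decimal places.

28.43 hours

Mon: 11:29 AM–5:33 PM = 6 h 4 min; less 30 min break → 5 h 34 min
Tue: 9:51 AM–6:34 PM = 8 h 43 min; less 30 min break → 8 h 13 min
Wed: 9:54 AM–2:02 PM = 4 h 8 min; less 30 min break → 3 h 38 min
Thu: 6:23 AM–5:54 PM = 11 h 31 min; less 30 min break → 11 h 1 min
Total: 5 h 34 min + 8 h 13 min + 3 h 38 min + 11 h 1 min = 28 h 26 min.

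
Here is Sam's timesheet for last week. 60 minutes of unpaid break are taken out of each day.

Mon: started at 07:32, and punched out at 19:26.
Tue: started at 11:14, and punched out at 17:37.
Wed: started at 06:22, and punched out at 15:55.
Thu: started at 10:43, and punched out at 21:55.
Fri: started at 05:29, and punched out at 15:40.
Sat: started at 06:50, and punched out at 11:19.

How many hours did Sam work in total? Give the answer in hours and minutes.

47 h 42 min

Mon: 07:32–19:26 = 11 h 54 min; less 60 min break → 10 h 54 min
Tue: 11:14–17:37 = 6 h 23 min; less 60 min break → 5 h 23 min
Wed: 06:22–15:55 = 9 h 33 min; less 60 min break → 8 h 33 min
Thu: 10:43–21:55 = 11 h 12 min; less 60 min break → 10 h 12 min
Fri: 05:29–15:40 = 10 h 11 min; less 60 min break → 9 h 11 min
Sat: 06:50–11:19 = 4 h 29 min; less 60 min break → 3 h 29 min
Total: 10 h 54 min + 5 h 23 min + 8 h 33 min + 10 h 12 min + 9 h 11 min + 3 h 29 min = 47 h 42 min.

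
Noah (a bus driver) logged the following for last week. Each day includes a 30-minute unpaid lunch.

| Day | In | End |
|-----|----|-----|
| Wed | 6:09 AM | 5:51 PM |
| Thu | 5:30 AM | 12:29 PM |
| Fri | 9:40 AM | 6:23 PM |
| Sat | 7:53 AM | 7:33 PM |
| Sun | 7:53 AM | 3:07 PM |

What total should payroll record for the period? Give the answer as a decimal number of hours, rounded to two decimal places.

43.80 hours

Wed: 6:09 AM–5:51 PM = 11 h 42 min; less 30 min break → 11 h 12 min
Thu: 5:30 AM–12:29 PM = 6 h 59 min; less 30 min break → 6 h 29 min
Fri: 9:40 AM–6:23 PM = 8 h 43 min; less 30 min break → 8 h 13 min
Sat: 7:53 AM–7:33 PM = 11 h 40 min; less 30 min break → 11 h 10 min
Sun: 7:53 AM–3:07 PM = 7 h 14 min; less 30 min break → 6 h 44 min
Total: 11 h 12 min + 6 h 29 min + 8 h 13 min + 11 h 10 min + 6 h 44 min = 43 h 48 min.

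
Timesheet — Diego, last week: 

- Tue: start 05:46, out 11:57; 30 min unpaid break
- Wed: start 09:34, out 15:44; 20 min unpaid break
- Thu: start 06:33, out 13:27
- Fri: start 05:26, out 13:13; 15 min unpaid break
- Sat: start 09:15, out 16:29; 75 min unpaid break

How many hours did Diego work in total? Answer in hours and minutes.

Tue: 05:46–11:57 = 6 h 11 min; less 30 min break → 5 h 41 min
Wed: 09:34–15:44 = 6 h 10 min; less 20 min break → 5 h 50 min
Thu: 06:33–13:27 = 6 h 54 min
Fri: 05:26–13:13 = 7 h 47 min; less 15 min break → 7 h 32 min
Sat: 09:15–16:29 = 7 h 14 min; less 75 min break → 5 h 59 min
Total: 5 h 41 min + 5 h 50 min + 6 h 54 min + 7 h 32 min + 5 h 59 min = 31 h 56 min.

31 h 56 min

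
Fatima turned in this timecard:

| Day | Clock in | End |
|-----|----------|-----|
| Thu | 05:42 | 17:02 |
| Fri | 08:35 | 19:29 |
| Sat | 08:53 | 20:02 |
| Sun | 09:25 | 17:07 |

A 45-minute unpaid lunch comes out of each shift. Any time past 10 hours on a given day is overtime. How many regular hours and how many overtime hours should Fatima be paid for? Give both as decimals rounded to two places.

Regular 36.95 hours, overtime 1.13 hours

Thu: 05:42–17:02 = 11 h 20 min; less 45 min break → 10 h 35 min
Fri: 08:35–19:29 = 10 h 54 min; less 45 min break → 10 h 9 min
Sat: 08:53–20:02 = 11 h 9 min; less 45 min break → 10 h 24 min
Sun: 09:25–17:07 = 7 h 42 min; less 45 min break → 6 h 57 min
Thu reg 10 h 0 min / OT 0 h 35 min; Fri reg 10 h 0 min / OT 0 h 9 min; Sat reg 10 h 0 min / OT 0 h 24 min; Sun reg 6 h 57 min / OT 0 h 0 min.
Totals: regular 36 h 57 min, overtime 1 h 8 min.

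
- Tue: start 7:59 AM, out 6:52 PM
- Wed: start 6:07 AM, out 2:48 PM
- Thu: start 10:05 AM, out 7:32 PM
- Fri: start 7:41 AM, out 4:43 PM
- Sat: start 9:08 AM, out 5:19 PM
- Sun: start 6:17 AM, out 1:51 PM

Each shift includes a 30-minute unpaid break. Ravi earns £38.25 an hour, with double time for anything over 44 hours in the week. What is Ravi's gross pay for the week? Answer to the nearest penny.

£2203.20

Tue: 7:59 AM–6:52 PM = 10 h 53 min; less 30 min break → 10 h 23 min
Wed: 6:07 AM–2:48 PM = 8 h 41 min; less 30 min break → 8 h 11 min
Thu: 10:05 AM–7:32 PM = 9 h 27 min; less 30 min break → 8 h 57 min
Fri: 7:41 AM–4:43 PM = 9 h 2 min; less 30 min break → 8 h 32 min
Sat: 9:08 AM–5:19 PM = 8 h 11 min; less 30 min break → 7 h 41 min
Sun: 6:17 AM–1:51 PM = 7 h 34 min; less 30 min break → 7 h 4 min
Total worked: 50 h 48 min = 3048 min.
Regular 44 h 0 min = 2640 min at £38.25/h; overtime 6 h 48 min = 408 min at £76.50/h.
Pay = (2640 × £38.25 + 408 × £76.50) ÷ 60 = £2203.20.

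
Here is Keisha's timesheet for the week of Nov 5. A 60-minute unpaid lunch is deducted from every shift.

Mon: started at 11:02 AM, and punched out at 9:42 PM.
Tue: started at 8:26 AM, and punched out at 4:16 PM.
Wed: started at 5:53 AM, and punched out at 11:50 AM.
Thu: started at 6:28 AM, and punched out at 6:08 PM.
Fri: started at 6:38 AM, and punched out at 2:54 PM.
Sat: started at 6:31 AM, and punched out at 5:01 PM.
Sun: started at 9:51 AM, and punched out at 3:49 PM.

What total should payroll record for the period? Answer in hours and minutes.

53 h 51 min

Mon: 11:02 AM–9:42 PM = 10 h 40 min; less 60 min break → 9 h 40 min
Tue: 8:26 AM–4:16 PM = 7 h 50 min; less 60 min break → 6 h 50 min
Wed: 5:53 AM–11:50 AM = 5 h 57 min; less 60 min break → 4 h 57 min
Thu: 6:28 AM–6:08 PM = 11 h 40 min; less 60 min break → 10 h 40 min
Fri: 6:38 AM–2:54 PM = 8 h 16 min; less 60 min break → 7 h 16 min
Sat: 6:31 AM–5:01 PM = 10 h 30 min; less 60 min break → 9 h 30 min
Sun: 9:51 AM–3:49 PM = 5 h 58 min; less 60 min break → 4 h 58 min
Total: 9 h 40 min + 6 h 50 min + 4 h 57 min + 10 h 40 min + 7 h 16 min + 9 h 30 min + 4 h 58 min = 53 h 51 min.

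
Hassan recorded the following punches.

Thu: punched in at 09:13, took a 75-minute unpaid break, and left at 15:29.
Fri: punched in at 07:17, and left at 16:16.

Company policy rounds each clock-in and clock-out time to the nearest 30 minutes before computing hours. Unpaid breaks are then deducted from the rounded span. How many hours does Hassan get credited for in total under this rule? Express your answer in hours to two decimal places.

14.25 hours

Thu: in 09:13→09:00, out 15:29→15:30; 6 h 30 min − 75 min = 5 h 15 min
Fri: in 07:17→07:30, out 16:16→16:30; 9 h 0 min
Total credited: 14 h 15 min.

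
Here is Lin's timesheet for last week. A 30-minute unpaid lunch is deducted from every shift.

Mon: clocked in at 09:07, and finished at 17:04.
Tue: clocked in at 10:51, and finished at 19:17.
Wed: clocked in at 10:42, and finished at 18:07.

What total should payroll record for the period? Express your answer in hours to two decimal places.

22.30 hours

Mon: 09:07–17:04 = 7 h 57 min; less 30 min break → 7 h 27 min
Tue: 10:51–19:17 = 8 h 26 min; less 30 min break → 7 h 56 min
Wed: 10:42–18:07 = 7 h 25 min; less 30 min break → 6 h 55 min
Total: 7 h 27 min + 7 h 56 min + 6 h 55 min = 22 h 18 min.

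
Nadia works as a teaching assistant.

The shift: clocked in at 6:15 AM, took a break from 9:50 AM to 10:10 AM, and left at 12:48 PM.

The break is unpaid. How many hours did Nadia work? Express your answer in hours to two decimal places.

The shift: 6:15 AM–12:48 PM = 6 h 33 min; less 20 min break → 6 h 13 min

6.22 hours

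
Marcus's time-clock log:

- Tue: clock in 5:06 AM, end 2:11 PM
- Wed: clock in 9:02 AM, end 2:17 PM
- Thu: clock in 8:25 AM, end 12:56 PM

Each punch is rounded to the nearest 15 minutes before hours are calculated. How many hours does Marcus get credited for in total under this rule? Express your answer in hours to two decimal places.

Tue: in 5:06 AM→5:00 AM, out 2:11 PM→2:15 PM; 9 h 15 min
Wed: in 9:02 AM→9:00 AM, out 2:17 PM→2:15 PM; 5 h 15 min
Thu: in 8:25 AM→8:30 AM, out 12:56 PM→1:00 PM; 4 h 30 min
Total credited: 19 h 0 min.

19.00 hours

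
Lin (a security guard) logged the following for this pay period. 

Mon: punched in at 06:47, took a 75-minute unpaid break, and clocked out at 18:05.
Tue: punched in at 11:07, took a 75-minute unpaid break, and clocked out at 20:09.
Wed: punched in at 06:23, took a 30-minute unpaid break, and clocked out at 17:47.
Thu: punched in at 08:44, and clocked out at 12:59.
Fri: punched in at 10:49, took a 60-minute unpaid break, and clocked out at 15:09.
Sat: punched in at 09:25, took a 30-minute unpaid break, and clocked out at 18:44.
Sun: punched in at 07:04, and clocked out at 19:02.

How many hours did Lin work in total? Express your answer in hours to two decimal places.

Mon: 06:47–18:05 = 11 h 18 min; less 75 min break → 10 h 3 min
Tue: 11:07–20:09 = 9 h 2 min; less 75 min break → 7 h 47 min
Wed: 06:23–17:47 = 11 h 24 min; less 30 min break → 10 h 54 min
Thu: 08:44–12:59 = 4 h 15 min
Fri: 10:49–15:09 = 4 h 20 min; less 60 min break → 3 h 20 min
Sat: 09:25–18:44 = 9 h 19 min; less 30 min break → 8 h 49 min
Sun: 07:04–19:02 = 11 h 58 min
Total: 10 h 3 min + 7 h 47 min + 10 h 54 min + 4 h 15 min + 3 h 20 min + 8 h 49 min + 11 h 58 min = 57 h 6 min.

57.10 hours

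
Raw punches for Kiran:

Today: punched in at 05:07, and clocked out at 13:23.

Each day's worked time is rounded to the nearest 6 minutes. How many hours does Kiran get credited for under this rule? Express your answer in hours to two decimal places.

8.30 hours

Today: 05:07–13:23 = 8 h 16 min → rounds to 8 h 18 min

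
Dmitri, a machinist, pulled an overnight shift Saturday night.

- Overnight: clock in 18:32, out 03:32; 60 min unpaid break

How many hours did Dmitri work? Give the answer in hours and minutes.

Overnight: 18:32 → midnight = 5 h 28 min; midnight → 03:32 = 3 h 32 min; span 9 h 0 min; less 60 min break → 8 h 0 min

8 h 0 min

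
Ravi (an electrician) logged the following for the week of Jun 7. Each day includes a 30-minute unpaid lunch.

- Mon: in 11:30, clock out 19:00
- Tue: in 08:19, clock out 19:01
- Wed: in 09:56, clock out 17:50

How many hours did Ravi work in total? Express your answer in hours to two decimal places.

Mon: 11:30–19:00 = 7 h 30 min; less 30 min break → 7 h 0 min
Tue: 08:19–19:01 = 10 h 42 min; less 30 min break → 10 h 12 min
Wed: 09:56–17:50 = 7 h 54 min; less 30 min break → 7 h 24 min
Total: 7 h 0 min + 10 h 12 min + 7 h 24 min = 24 h 36 min.

24.60 hours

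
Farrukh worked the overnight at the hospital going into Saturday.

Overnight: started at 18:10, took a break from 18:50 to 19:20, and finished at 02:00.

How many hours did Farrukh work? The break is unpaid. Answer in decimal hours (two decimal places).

7.33 hours

Overnight: 18:10 → midnight = 5 h 50 min; midnight → 02:00 = 2 h 0 min; span 7 h 50 min; less 30 min break → 7 h 20 min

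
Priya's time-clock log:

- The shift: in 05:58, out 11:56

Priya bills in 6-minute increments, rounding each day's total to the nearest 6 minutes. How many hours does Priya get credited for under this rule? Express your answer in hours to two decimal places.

6.00 hours

The shift: 05:58–11:56 = 5 h 58 min → rounds to 6 h 0 min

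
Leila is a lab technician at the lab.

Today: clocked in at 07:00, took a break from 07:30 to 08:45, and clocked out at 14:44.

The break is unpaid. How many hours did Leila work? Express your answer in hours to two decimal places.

6.48 hours

Today: 07:00–14:44 = 7 h 44 min; less 75 min break → 6 h 29 min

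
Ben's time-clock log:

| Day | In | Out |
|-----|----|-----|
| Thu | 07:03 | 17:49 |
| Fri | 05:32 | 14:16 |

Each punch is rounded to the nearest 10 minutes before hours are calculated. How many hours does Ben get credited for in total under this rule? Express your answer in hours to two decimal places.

Thu: in 07:03→07:00, out 17:49→17:50; 10 h 50 min
Fri: in 05:32→05:30, out 14:16→14:20; 8 h 50 min
Total credited: 19 h 40 min.

19.67 hours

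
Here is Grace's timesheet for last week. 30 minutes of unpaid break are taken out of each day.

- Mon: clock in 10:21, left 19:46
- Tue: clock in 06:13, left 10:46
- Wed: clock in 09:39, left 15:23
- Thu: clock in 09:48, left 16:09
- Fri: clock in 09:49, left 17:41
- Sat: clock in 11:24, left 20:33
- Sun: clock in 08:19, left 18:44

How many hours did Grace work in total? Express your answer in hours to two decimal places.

49.98 hours

Mon: 10:21–19:46 = 9 h 25 min; less 30 min break → 8 h 55 min
Tue: 06:13–10:46 = 4 h 33 min; less 30 min break → 4 h 3 min
Wed: 09:39–15:23 = 5 h 44 min; less 30 min break → 5 h 14 min
Thu: 09:48–16:09 = 6 h 21 min; less 30 min break → 5 h 51 min
Fri: 09:49–17:41 = 7 h 52 min; less 30 min break → 7 h 22 min
Sat: 11:24–20:33 = 9 h 9 min; less 30 min break → 8 h 39 min
Sun: 08:19–18:44 = 10 h 25 min; less 30 min break → 9 h 55 min
Total: 8 h 55 min + 4 h 3 min + 5 h 14 min + 5 h 51 min + 7 h 22 min + 8 h 39 min + 9 h 55 min = 49 h 59 min.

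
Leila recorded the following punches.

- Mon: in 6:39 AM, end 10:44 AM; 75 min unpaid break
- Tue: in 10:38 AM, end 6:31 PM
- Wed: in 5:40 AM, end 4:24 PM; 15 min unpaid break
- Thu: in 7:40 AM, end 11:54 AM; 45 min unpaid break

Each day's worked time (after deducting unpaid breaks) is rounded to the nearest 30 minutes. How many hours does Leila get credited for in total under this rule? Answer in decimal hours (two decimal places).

Mon: 6:39 AM–10:44 AM = 4 h 5 min − 75 min = 2 h 50 min → rounds to 3 h 0 min
Tue: 10:38 AM–6:31 PM = 7 h 53 min → rounds to 8 h 0 min
Wed: 5:40 AM–4:24 PM = 10 h 44 min − 15 min = 10 h 29 min → rounds to 10 h 30 min
Thu: 7:40 AM–11:54 AM = 4 h 14 min − 45 min = 3 h 29 min → rounds to 3 h 30 min
Total credited: 25 h 0 min.

25.00 hours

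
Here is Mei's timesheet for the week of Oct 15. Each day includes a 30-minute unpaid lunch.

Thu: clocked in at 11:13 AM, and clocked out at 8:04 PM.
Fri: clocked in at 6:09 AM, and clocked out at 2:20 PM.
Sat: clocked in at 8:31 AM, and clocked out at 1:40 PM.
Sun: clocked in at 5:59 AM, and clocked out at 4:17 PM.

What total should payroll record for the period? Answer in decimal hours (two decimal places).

30.48 hours

Thu: 11:13 AM–8:04 PM = 8 h 51 min; less 30 min break → 8 h 21 min
Fri: 6:09 AM–2:20 PM = 8 h 11 min; less 30 min break → 7 h 41 min
Sat: 8:31 AM–1:40 PM = 5 h 9 min; less 30 min break → 4 h 39 min
Sun: 5:59 AM–4:17 PM = 10 h 18 min; less 30 min break → 9 h 48 min
Total: 8 h 21 min + 7 h 41 min + 4 h 39 min + 9 h 48 min = 30 h 29 min.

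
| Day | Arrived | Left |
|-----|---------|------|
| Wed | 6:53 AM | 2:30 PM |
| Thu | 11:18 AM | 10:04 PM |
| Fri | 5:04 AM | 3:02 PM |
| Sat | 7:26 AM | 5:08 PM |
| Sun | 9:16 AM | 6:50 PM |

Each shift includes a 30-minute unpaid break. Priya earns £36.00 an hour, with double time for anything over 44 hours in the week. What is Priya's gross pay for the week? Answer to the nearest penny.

Wed: 6:53 AM–2:30 PM = 7 h 37 min; less 30 min break → 7 h 7 min
Thu: 11:18 AM–10:04 PM = 10 h 46 min; less 30 min break → 10 h 16 min
Fri: 5:04 AM–3:02 PM = 9 h 58 min; less 30 min break → 9 h 28 min
Sat: 7:26 AM–5:08 PM = 9 h 42 min; less 30 min break → 9 h 12 min
Sun: 9:16 AM–6:50 PM = 9 h 34 min; less 30 min break → 9 h 4 min
Total worked: 45 h 7 min = 2707 min.
Regular 44 h 0 min = 2640 min at £36.00/h; overtime 1 h 7 min = 67 min at £72.00/h.
Pay = (2640 × £36.00 + 67 × £72.00) ÷ 60 = £1664.40.

£1664.40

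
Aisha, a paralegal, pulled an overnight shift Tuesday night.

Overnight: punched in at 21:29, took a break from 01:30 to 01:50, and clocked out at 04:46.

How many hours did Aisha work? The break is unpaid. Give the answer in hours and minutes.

6 h 57 min

Overnight: 21:29 → midnight = 2 h 31 min; midnight → 04:46 = 4 h 46 min; span 7 h 17 min; less 20 min break → 6 h 57 min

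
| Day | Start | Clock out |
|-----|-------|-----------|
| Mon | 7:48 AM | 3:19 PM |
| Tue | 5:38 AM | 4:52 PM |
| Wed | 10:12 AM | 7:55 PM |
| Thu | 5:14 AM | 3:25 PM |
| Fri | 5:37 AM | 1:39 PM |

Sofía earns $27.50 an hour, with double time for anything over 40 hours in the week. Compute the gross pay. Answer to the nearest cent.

Mon: 7:48 AM–3:19 PM = 7 h 31 min
Tue: 5:38 AM–4:52 PM = 11 h 14 min
Wed: 10:12 AM–7:55 PM = 9 h 43 min
Thu: 5:14 AM–3:25 PM = 10 h 11 min
Fri: 5:37 AM–1:39 PM = 8 h 2 min
Total worked: 46 h 41 min = 2801 min.
Regular 40 h 0 min = 2400 min at $27.50/h; overtime 6 h 41 min = 401 min at $55.00/h.
Pay = (2400 × $27.50 + 401 × $55.00) ÷ 60 = $1467.58.

$1467.58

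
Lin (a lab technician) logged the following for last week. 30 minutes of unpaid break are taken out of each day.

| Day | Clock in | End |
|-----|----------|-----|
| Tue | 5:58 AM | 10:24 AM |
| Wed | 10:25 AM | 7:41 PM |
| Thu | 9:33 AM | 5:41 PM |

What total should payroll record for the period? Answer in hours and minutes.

20 h 20 min

Tue: 5:58 AM–10:24 AM = 4 h 26 min; less 30 min break → 3 h 56 min
Wed: 10:25 AM–7:41 PM = 9 h 16 min; less 30 min break → 8 h 46 min
Thu: 9:33 AM–5:41 PM = 8 h 8 min; less 30 min break → 7 h 38 min
Total: 3 h 56 min + 8 h 46 min + 7 h 38 min = 20 h 20 min.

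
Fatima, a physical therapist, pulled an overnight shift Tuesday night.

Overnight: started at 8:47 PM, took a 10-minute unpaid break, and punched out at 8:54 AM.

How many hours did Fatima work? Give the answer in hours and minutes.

11 h 57 min

Overnight: 8:47 PM → midnight = 3 h 13 min; midnight → 8:54 AM = 8 h 54 min; span 12 h 7 min; less 10 min break → 11 h 57 min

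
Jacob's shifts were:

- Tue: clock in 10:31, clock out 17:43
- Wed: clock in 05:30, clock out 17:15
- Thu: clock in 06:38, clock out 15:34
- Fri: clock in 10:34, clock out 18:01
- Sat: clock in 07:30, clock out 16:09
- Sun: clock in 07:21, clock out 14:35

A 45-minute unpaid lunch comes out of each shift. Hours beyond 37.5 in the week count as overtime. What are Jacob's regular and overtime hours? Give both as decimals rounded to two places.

Regular 37.50 hours, overtime 9.22 hours

Tue: 10:31–17:43 = 7 h 12 min; less 45 min break → 6 h 27 min
Wed: 05:30–17:15 = 11 h 45 min; less 45 min break → 11 h 0 min
Thu: 06:38–15:34 = 8 h 56 min; less 45 min break → 8 h 11 min
Fri: 10:34–18:01 = 7 h 27 min; less 45 min break → 6 h 42 min
Sat: 07:30–16:09 = 8 h 39 min; less 45 min break → 7 h 54 min
Sun: 07:21–14:35 = 7 h 14 min; less 45 min break → 6 h 29 min
Total worked: 46 h 43 min = 46.72 h.
Threshold 37.5 h → overtime 9 h 13 min, regular 37 h 30 min.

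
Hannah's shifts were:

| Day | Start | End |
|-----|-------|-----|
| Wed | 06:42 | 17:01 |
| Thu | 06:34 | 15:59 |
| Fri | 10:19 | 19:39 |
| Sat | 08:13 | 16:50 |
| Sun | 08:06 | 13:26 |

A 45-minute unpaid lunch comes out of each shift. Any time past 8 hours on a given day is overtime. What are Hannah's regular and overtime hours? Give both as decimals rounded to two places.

Regular 36.45 hours, overtime 2.82 hours

Wed: 06:42–17:01 = 10 h 19 min; less 45 min break → 9 h 34 min
Thu: 06:34–15:59 = 9 h 25 min; less 45 min break → 8 h 40 min
Fri: 10:19–19:39 = 9 h 20 min; less 45 min break → 8 h 35 min
Sat: 08:13–16:50 = 8 h 37 min; less 45 min break → 7 h 52 min
Sun: 08:06–13:26 = 5 h 20 min; less 45 min break → 4 h 35 min
Wed reg 8 h 0 min / OT 1 h 34 min; Thu reg 8 h 0 min / OT 0 h 40 min; Fri reg 8 h 0 min / OT 0 h 35 min; Sat reg 7 h 52 min / OT 0 h 0 min; Sun reg 4 h 35 min / OT 0 h 0 min.
Totals: regular 36 h 27 min, overtime 2 h 49 min.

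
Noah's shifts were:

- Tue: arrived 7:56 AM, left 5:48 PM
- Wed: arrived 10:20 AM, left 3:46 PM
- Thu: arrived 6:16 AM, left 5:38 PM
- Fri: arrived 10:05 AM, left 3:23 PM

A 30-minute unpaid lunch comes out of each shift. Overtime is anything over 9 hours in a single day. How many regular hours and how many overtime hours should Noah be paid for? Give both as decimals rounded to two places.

Tue: 7:56 AM–5:48 PM = 9 h 52 min; less 30 min break → 9 h 22 min
Wed: 10:20 AM–3:46 PM = 5 h 26 min; less 30 min break → 4 h 56 min
Thu: 6:16 AM–5:38 PM = 11 h 22 min; less 30 min break → 10 h 52 min
Fri: 10:05 AM–3:23 PM = 5 h 18 min; less 30 min break → 4 h 48 min
Tue reg 9 h 0 min / OT 0 h 22 min; Wed reg 4 h 56 min / OT 0 h 0 min; Thu reg 9 h 0 min / OT 1 h 52 min; Fri reg 4 h 48 min / OT 0 h 0 min.
Totals: regular 27 h 44 min, overtime 2 h 14 min.

Regular 27.73 hours, overtime 2.23 hours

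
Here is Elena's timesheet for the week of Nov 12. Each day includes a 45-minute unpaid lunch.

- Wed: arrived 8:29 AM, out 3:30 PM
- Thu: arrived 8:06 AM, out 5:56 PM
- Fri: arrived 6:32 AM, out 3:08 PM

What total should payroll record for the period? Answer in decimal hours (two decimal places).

23.20 hours

Wed: 8:29 AM–3:30 PM = 7 h 1 min; less 45 min break → 6 h 16 min
Thu: 8:06 AM–5:56 PM = 9 h 50 min; less 45 min break → 9 h 5 min
Fri: 6:32 AM–3:08 PM = 8 h 36 min; less 45 min break → 7 h 51 min
Total: 6 h 16 min + 9 h 5 min + 7 h 51 min = 23 h 12 min.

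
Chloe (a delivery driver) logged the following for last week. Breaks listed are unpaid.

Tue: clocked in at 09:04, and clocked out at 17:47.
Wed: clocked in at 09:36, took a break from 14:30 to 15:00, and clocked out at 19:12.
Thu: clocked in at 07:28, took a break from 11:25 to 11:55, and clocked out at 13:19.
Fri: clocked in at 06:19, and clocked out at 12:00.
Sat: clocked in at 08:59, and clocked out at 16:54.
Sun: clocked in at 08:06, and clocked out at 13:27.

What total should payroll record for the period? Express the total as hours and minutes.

Tue: 09:04–17:47 = 8 h 43 min
Wed: 09:36–19:12 = 9 h 36 min; less 30 min break → 9 h 6 min
Thu: 07:28–13:19 = 5 h 51 min; less 30 min break → 5 h 21 min
Fri: 06:19–12:00 = 5 h 41 min
Sat: 08:59–16:54 = 7 h 55 min
Sun: 08:06–13:27 = 5 h 21 min
Total: 8 h 43 min + 9 h 6 min + 5 h 21 min + 5 h 41 min + 7 h 55 min + 5 h 21 min = 42 h 7 min.

42 h 7 min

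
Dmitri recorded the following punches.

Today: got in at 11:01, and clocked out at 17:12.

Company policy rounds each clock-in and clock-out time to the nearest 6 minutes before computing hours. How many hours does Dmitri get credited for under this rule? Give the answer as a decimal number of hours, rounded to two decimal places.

Today: in 11:01→11:00, out 17:12→17:12; 6 h 12 min

6.20 hours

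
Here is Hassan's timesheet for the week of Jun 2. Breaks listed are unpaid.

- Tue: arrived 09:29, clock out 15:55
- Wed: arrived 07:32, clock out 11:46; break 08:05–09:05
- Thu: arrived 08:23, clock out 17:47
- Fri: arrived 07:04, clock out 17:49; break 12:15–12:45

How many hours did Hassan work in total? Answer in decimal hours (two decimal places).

29.32 hours

Tue: 09:29–15:55 = 6 h 26 min
Wed: 07:32–11:46 = 4 h 14 min; less 60 min break → 3 h 14 min
Thu: 08:23–17:47 = 9 h 24 min
Fri: 07:04–17:49 = 10 h 45 min; less 30 min break → 10 h 15 min
Total: 6 h 26 min + 3 h 14 min + 9 h 24 min + 10 h 15 min = 29 h 19 min.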